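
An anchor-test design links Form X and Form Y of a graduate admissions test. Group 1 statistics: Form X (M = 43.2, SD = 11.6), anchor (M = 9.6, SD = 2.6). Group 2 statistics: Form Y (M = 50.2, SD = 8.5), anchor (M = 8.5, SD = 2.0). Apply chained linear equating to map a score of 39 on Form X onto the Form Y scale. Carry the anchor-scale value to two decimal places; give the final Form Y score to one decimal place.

Form X → anchor (Group 1): v = (2.6/11.6)(39 − 43.2) + 9.6 = 8.66
anchor → Form Y (Group 2): y = (8.5/2.0)(8.66 − 8.5) + 50.2 = 50.9

50.9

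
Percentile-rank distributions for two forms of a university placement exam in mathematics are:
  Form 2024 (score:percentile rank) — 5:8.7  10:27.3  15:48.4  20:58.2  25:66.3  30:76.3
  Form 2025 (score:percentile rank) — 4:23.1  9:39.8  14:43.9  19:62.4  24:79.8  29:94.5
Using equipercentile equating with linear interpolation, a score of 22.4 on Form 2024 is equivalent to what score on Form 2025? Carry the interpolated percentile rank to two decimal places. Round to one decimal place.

PR of 22.4 on Form 2024: 58.2 + (22.4 − 20)/(25 − 20) × (66.3 − 58.2) = 62.09
On Form 2025, PR 62.09 falls between score 14 (PR 43.9) and 19 (PR 62.4).
Interpolate: 14 + (62.09 − 43.9)/(62.4 − 43.9) × (19 − 14) = 18.9

18.9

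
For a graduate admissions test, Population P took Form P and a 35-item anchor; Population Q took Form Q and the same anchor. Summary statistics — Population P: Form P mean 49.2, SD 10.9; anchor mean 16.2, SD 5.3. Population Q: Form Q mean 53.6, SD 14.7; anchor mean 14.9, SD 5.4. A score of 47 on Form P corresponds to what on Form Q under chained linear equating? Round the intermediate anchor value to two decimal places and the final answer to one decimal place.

54.2

Form P → anchor (Population P): v = (5.3/10.9)(47 − 49.2) + 16.2 = 15.13
anchor → Form Q (Population Q): y = (14.7/5.4)(15.13 − 14.9) + 53.6 = 54.2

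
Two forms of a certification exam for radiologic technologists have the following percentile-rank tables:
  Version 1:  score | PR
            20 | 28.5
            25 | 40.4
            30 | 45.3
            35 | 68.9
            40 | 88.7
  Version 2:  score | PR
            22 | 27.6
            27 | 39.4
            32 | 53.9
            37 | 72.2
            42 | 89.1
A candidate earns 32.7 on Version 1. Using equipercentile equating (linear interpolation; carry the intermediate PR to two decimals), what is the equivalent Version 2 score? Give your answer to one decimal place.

PR of 32.7 on Version 1: 45.3 + (32.7 − 30)/(35 − 30) × (68.9 − 45.3) = 58.04
On Version 2, PR 58.04 falls between score 32 (PR 53.9) and 37 (PR 72.2).
Interpolate: 32 + (58.04 − 53.9)/(72.2 − 53.9) × (37 − 32) = 33.1

33.1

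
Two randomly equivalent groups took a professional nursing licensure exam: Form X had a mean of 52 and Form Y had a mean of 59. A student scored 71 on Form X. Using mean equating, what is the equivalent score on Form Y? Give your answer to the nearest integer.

78

Mean equating: y = x + (M_Y − M_X) = 71 + (59 − 52) = 78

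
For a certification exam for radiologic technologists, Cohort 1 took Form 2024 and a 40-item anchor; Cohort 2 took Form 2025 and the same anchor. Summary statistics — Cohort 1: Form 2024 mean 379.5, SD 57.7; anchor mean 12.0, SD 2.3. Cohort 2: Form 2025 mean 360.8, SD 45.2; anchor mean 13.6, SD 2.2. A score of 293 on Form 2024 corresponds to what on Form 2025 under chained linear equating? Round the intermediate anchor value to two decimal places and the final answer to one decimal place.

257.0

Form 2024 → anchor (Cohort 1): v = (2.3/57.7)(293 − 379.5) + 12.0 = 8.55
anchor → Form 2025 (Cohort 2): y = (45.2/2.2)(8.55 − 13.6) + 360.8 = 257.0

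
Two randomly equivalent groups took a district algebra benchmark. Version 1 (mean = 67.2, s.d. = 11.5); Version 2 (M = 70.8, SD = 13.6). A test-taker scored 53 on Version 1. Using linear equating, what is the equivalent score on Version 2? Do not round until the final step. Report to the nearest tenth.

54.0

Linear equating: y = (SD_Y/SD_X)(x − M_X) + M_Y
y = (13.6/11.5)(53 − 67.2) + 70.8
y = 1.182609 × -14.2 + 70.8 = -16.7930 + 70.8 = 54.0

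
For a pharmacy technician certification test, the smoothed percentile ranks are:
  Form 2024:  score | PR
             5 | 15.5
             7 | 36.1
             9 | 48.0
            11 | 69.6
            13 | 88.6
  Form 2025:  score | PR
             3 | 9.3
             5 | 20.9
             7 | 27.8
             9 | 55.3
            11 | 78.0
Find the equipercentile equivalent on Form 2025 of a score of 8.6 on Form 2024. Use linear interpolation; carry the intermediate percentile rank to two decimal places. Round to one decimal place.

8.3

PR of 8.6 on Form 2024: 36.1 + (8.6 − 7)/(9 − 7) × (48.0 − 36.1) = 45.62
On Form 2025, PR 45.62 falls between score 7 (PR 27.8) and 9 (PR 55.3).
Interpolate: 7 + (45.62 − 27.8)/(55.3 − 27.8) × (9 − 7) = 8.3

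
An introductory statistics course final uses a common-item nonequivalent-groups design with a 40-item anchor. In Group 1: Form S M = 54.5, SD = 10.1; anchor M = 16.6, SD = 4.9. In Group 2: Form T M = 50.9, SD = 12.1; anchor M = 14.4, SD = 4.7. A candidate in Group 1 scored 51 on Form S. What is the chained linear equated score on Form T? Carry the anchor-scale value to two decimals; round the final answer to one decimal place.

52.2

Form S → anchor (Group 1): v = (4.9/10.1)(51 − 54.5) + 16.6 = 14.90
anchor → Form T (Group 2): y = (12.1/4.7)(14.90 − 14.4) + 50.9 = 52.2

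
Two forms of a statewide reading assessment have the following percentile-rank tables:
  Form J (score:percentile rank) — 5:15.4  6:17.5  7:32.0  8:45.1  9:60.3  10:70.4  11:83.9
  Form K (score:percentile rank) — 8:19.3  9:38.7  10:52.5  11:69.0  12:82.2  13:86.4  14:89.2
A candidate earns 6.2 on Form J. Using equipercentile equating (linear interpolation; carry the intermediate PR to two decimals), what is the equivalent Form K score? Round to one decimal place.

8.1

PR of 6.2 on Form J: 17.5 + (6.2 − 6)/(7 − 6) × (32.0 − 17.5) = 20.40
On Form K, PR 20.40 falls between score 8 (PR 19.3) and 9 (PR 38.7).
Interpolate: 8 + (20.40 − 19.3)/(38.7 − 19.3) × (9 − 8) = 8.1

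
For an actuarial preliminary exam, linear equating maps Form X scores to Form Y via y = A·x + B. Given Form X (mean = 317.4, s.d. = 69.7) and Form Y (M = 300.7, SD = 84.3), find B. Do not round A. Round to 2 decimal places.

-83.19

A = SD_Y / SD_X = 84.3 / 69.7 = 1.209469
B = M_Y − A·M_X = 300.7 − 1.209469 × 317.4 = -83.19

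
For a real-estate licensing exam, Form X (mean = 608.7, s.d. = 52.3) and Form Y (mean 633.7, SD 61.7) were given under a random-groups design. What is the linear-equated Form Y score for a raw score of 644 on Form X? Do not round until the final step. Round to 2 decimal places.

675.34

Linear equating: y = (SD_Y/SD_X)(x − M_X) + M_Y
y = (61.7/52.3)(644 − 608.7) + 633.7
y = 1.179732 × 35.3 + 633.7 = 41.6446 + 633.7 = 675.34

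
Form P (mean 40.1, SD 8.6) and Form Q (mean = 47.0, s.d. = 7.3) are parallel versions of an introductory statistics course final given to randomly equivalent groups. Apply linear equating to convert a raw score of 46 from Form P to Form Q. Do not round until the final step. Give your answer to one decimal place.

52.0

Linear equating: y = (SD_Y/SD_X)(x − M_X) + M_Y
y = (7.3/8.6)(46 − 40.1) + 47.0
y = 0.848837 × 5.9 + 47.0 = 5.0081 + 47.0 = 52.0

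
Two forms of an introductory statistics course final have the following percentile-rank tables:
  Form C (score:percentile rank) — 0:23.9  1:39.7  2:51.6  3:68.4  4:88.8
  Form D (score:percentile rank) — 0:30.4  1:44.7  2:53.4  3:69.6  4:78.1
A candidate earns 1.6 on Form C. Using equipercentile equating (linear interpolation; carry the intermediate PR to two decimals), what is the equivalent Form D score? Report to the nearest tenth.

1.2

PR of 1.6 on Form C: 39.7 + (1.6 − 1)/(2 − 1) × (51.6 − 39.7) = 46.84
On Form D, PR 46.84 falls between score 1 (PR 44.7) and 2 (PR 53.4).
Interpolate: 1 + (46.84 − 44.7)/(53.4 − 44.7) × (2 − 1) = 1.2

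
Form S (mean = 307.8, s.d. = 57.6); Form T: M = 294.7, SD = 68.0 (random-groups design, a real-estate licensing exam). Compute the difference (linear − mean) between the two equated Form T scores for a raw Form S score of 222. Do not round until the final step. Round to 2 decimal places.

-15.49

Mean-equated: 222 + (294.7 − 307.8) = 208.90
Linear-equated: (68.0/57.6)(222 − 307.8) + 294.7 = 193.408
Difference = 193.408 − 208.90 = -15.49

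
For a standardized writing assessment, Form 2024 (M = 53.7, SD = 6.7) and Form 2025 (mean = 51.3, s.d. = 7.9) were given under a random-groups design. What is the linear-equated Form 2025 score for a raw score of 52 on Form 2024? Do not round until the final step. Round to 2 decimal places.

Linear equating: y = (SD_Y/SD_X)(x − M_X) + M_Y
y = (7.9/6.7)(52 − 53.7) + 51.3
y = 1.179104 × -1.7 + 51.3 = -2.0045 + 51.3 = 49.30

49.30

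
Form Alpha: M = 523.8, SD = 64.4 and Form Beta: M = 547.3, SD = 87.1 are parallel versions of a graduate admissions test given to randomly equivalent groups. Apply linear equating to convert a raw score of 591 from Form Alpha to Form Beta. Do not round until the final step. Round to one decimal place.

638.2

Linear equating: y = (SD_Y/SD_X)(x − M_X) + M_Y
y = (87.1/64.4)(591 − 523.8) + 547.3
y = 1.352484 × 67.2 + 547.3 = 90.8870 + 547.3 = 638.2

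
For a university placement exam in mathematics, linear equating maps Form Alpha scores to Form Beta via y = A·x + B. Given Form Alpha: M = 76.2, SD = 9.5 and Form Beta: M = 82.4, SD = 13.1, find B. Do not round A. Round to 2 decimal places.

A = SD_Y / SD_X = 13.1 / 9.5 = 1.378947
B = M_Y − A·M_X = 82.4 − 1.378947 × 76.2 = -22.68

-22.68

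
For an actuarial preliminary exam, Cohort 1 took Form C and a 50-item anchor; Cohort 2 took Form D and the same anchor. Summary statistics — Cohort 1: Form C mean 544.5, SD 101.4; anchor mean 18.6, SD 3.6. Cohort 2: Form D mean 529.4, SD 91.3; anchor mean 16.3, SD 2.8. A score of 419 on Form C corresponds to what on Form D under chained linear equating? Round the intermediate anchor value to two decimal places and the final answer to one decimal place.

Form C → anchor (Cohort 1): v = (3.6/101.4)(419 − 544.5) + 18.6 = 14.14
anchor → Form D (Cohort 2): y = (91.3/2.8)(14.14 − 16.3) + 529.4 = 459.0

459.0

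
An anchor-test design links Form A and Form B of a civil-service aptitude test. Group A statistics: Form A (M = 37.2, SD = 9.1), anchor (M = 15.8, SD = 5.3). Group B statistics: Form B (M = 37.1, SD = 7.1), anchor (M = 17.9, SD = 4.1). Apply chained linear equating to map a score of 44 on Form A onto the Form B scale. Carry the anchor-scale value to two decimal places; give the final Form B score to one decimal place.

40.3

Form A → anchor (Group A): v = (5.3/9.1)(44 − 37.2) + 15.8 = 19.76
anchor → Form B (Group B): y = (7.1/4.1)(19.76 − 17.9) + 37.1 = 40.3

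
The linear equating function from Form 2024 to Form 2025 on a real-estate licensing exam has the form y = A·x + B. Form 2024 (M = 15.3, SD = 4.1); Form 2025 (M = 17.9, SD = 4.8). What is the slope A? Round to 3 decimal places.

1.171

A = SD_Y / SD_X = 4.8 / 4.1 = 1.171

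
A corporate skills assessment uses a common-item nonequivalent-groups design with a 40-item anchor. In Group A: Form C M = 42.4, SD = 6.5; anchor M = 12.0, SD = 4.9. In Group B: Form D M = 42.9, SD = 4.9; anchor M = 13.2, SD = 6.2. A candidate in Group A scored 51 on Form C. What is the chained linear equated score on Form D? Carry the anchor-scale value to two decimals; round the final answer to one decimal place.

Form C → anchor (Group A): v = (4.9/6.5)(51 − 42.4) + 12.0 = 18.48
anchor → Form D (Group B): y = (4.9/6.2)(18.48 − 13.2) + 42.9 = 47.1

47.1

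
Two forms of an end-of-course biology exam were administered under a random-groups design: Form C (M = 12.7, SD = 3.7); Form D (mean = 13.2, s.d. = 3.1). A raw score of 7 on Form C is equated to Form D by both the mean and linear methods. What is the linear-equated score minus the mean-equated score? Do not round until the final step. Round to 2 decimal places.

Mean-equated: 7 + (13.2 − 12.7) = 7.50
Linear-equated: (3.1/3.7)(7 − 12.7) + 13.2 = 8.424
Difference = 8.424 − 7.50 = 0.92

0.92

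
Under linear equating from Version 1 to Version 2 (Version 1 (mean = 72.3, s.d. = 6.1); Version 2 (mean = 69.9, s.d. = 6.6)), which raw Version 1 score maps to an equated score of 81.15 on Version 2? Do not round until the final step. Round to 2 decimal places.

82.70

Invert y = (SD_Y/SD_X)(x − M_X) + M_Y:
x = (SD_X/SD_Y)(y − M_Y) + M_X = (6.1/6.6)(81.15 − 69.9) + 72.3
x = 0.924242 × 11.250 + 72.3 = 82.70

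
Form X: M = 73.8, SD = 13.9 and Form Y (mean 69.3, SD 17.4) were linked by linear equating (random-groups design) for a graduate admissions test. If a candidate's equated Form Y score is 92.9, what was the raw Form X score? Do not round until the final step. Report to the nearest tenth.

Invert y = (SD_Y/SD_X)(x − M_X) + M_Y:
x = (SD_X/SD_Y)(y − M_Y) + M_X = (13.9/17.4)(92.9 − 69.3) + 73.8
x = 0.798851 × 23.600 + 73.8 = 92.7

92.7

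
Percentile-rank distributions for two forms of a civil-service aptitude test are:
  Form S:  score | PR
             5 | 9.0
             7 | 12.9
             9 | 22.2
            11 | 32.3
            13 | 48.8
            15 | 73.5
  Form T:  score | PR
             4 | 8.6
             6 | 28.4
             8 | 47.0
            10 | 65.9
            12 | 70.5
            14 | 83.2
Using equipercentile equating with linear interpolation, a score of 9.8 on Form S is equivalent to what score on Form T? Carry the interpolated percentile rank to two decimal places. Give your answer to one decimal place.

PR of 9.8 on Form S: 22.2 + (9.8 − 9)/(11 − 9) × (32.3 − 22.2) = 26.24
On Form T, PR 26.24 falls between score 4 (PR 8.6) and 6 (PR 28.4).
Interpolate: 4 + (26.24 − 8.6)/(28.4 − 8.6) × (6 − 4) = 5.8

5.8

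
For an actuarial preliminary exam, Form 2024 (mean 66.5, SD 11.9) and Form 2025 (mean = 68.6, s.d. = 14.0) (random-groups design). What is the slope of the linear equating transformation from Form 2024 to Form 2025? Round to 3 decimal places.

1.176

A = SD_Y / SD_X = 14.0 / 11.9 = 1.176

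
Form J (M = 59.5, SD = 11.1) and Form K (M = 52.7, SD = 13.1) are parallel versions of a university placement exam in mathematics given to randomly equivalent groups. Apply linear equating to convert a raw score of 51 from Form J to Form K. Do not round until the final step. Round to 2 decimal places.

42.67

Linear equating: y = (SD_Y/SD_X)(x − M_X) + M_Y
y = (13.1/11.1)(51 − 59.5) + 52.7
y = 1.180180 × -8.5 + 52.7 = -10.0315 + 52.7 = 42.67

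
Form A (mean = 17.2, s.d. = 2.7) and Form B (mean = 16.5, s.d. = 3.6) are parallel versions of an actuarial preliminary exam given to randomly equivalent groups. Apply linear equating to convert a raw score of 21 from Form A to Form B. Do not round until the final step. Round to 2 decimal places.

Linear equating: y = (SD_Y/SD_X)(x − M_X) + M_Y
y = (3.6/2.7)(21 − 17.2) + 16.5
y = 1.333333 × 3.8 + 16.5 = 5.0667 + 16.5 = 21.57

21.57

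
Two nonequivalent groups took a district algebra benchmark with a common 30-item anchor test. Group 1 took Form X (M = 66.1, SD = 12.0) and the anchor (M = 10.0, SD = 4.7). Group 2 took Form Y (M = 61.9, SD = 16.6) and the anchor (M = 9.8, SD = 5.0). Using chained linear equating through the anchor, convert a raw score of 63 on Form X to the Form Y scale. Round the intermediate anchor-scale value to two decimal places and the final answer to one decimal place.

Form X → anchor (Group 1): v = (4.7/12.0)(63 − 66.1) + 10.0 = 8.79
anchor → Form Y (Group 2): y = (16.6/5.0)(8.79 − 9.8) + 61.9 = 58.5

58.5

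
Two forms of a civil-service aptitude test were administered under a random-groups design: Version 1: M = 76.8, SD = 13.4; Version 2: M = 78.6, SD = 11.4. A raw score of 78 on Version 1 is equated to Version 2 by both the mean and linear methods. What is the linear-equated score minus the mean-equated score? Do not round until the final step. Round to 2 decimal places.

-0.18

Mean-equated: 78 + (78.6 − 76.8) = 79.80
Linear-equated: (11.4/13.4)(78 − 76.8) + 78.6 = 79.621
Difference = 79.621 − 79.80 = -0.18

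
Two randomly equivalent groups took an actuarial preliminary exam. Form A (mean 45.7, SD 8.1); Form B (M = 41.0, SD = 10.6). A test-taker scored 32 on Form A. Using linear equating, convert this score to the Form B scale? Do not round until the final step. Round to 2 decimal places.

23.07

Linear equating: y = (SD_Y/SD_X)(x − M_X) + M_Y
y = (10.6/8.1)(32 − 45.7) + 41.0
y = 1.308642 × -13.7 + 41.0 = -17.9284 + 41.0 = 23.07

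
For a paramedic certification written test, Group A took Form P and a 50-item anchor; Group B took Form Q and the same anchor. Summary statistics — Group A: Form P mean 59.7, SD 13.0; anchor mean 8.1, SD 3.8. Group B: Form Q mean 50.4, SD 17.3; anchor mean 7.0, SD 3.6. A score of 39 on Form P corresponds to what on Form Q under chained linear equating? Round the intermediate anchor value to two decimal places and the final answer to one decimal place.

26.6

Form P → anchor (Group A): v = (3.8/13.0)(39 − 59.7) + 8.1 = 2.05
anchor → Form Q (Group B): y = (17.3/3.6)(2.05 − 7.0) + 50.4 = 26.6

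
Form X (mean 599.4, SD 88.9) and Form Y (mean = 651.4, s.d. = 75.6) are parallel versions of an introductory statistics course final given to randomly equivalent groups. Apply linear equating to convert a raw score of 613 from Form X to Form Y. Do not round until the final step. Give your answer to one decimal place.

Linear equating: y = (SD_Y/SD_X)(x − M_X) + M_Y
y = (75.6/88.9)(613 − 599.4) + 651.4
y = 0.850394 × 13.6 + 651.4 = 11.5654 + 651.4 = 663.0

663.0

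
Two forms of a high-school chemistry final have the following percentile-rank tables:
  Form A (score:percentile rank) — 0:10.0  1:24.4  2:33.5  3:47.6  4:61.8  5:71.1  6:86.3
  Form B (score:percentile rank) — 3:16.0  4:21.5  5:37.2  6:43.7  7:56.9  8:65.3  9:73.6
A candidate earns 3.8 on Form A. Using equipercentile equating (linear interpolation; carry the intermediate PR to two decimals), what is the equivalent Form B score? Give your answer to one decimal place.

7.2

PR of 3.8 on Form A: 47.6 + (3.8 − 3)/(4 − 3) × (61.8 − 47.6) = 58.96
On Form B, PR 58.96 falls between score 7 (PR 56.9) and 8 (PR 65.3).
Interpolate: 7 + (58.96 − 56.9)/(65.3 − 56.9) × (8 − 7) = 7.2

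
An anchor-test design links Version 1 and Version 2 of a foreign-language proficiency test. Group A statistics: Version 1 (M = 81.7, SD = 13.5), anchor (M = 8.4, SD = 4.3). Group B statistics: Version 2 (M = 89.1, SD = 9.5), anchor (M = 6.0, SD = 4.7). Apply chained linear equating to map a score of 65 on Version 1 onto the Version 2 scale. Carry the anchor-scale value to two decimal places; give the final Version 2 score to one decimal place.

83.2

Version 1 → anchor (Group A): v = (4.3/13.5)(65 − 81.7) + 8.4 = 3.08
anchor → Version 2 (Group B): y = (9.5/4.7)(3.08 − 6.0) + 89.1 = 83.2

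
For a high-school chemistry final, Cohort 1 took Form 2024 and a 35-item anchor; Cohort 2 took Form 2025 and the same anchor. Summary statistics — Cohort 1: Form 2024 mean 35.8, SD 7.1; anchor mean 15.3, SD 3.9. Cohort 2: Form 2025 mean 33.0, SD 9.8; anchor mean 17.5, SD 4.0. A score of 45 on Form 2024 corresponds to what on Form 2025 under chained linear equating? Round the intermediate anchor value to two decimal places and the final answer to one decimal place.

40.0

Form 2024 → anchor (Cohort 1): v = (3.9/7.1)(45 − 35.8) + 15.3 = 20.35
anchor → Form 2025 (Cohort 2): y = (9.8/4.0)(20.35 − 17.5) + 33.0 = 40.0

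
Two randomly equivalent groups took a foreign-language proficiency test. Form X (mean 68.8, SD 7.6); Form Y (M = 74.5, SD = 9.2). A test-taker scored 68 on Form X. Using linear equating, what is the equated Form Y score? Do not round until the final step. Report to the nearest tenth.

73.5

Linear equating: y = (SD_Y/SD_X)(x − M_X) + M_Y
y = (9.2/7.6)(68 − 68.8) + 74.5
y = 1.210526 × -0.8 + 74.5 = -0.9684 + 74.5 = 73.5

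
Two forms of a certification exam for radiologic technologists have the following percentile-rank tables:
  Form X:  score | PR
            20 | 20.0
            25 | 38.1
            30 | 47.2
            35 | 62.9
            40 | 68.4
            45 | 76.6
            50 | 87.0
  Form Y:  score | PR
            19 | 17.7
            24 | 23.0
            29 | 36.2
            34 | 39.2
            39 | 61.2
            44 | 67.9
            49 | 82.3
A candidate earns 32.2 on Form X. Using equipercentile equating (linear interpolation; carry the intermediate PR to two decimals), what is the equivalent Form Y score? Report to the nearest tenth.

PR of 32.2 on Form X: 47.2 + (32.2 − 30)/(35 − 30) × (62.9 − 47.2) = 54.11
On Form Y, PR 54.11 falls between score 34 (PR 39.2) and 39 (PR 61.2).
Interpolate: 34 + (54.11 − 39.2)/(61.2 − 39.2) × (39 − 34) = 37.4

37.4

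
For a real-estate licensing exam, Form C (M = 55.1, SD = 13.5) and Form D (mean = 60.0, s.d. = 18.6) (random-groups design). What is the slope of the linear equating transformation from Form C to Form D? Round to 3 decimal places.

1.378

A = SD_Y / SD_X = 18.6 / 13.5 = 1.378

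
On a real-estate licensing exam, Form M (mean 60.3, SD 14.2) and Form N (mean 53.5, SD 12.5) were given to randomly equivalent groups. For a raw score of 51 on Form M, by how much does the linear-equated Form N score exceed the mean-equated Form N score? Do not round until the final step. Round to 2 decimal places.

Mean-equated: 51 + (53.5 − 60.3) = 44.20
Linear-equated: (12.5/14.2)(51 − 60.3) + 53.5 = 45.313
Difference = 45.313 − 44.20 = 1.11

1.11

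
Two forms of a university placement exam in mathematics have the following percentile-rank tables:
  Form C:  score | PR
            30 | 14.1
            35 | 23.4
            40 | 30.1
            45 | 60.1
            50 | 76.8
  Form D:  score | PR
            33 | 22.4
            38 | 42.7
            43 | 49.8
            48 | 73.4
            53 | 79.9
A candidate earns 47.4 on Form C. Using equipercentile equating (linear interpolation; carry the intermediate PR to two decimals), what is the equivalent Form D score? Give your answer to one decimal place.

46.9

PR of 47.4 on Form C: 60.1 + (47.4 − 45)/(50 − 45) × (76.8 − 60.1) = 68.12
On Form D, PR 68.12 falls between score 43 (PR 49.8) and 48 (PR 73.4).
Interpolate: 43 + (68.12 − 49.8)/(73.4 − 49.8) × (48 − 43) = 46.9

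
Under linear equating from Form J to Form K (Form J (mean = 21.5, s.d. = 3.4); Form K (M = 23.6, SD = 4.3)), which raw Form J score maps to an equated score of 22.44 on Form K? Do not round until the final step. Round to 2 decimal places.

20.58

Invert y = (SD_Y/SD_X)(x − M_X) + M_Y:
x = (SD_X/SD_Y)(y − M_Y) + M_X = (3.4/4.3)(22.44 − 23.6) + 21.5
x = 0.790698 × -1.160 + 21.5 = 20.58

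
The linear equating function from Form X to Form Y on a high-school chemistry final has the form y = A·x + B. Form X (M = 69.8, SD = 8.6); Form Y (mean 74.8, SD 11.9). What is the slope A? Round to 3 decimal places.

1.384

A = SD_Y / SD_X = 11.9 / 8.6 = 1.384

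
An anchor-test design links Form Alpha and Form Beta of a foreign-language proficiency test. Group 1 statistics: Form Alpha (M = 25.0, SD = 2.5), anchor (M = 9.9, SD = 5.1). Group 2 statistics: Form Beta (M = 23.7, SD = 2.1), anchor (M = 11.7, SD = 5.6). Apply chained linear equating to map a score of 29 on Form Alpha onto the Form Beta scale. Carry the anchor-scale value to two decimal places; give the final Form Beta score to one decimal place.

26.1

Form Alpha → anchor (Group 1): v = (5.1/2.5)(29 − 25.0) + 9.9 = 18.06
anchor → Form Beta (Group 2): y = (2.1/5.6)(18.06 − 11.7) + 23.7 = 26.1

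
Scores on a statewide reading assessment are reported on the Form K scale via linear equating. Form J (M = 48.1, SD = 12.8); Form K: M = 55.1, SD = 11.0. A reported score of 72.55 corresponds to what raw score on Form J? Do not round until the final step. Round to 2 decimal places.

68.41

Invert y = (SD_Y/SD_X)(x − M_X) + M_Y:
x = (SD_X/SD_Y)(y − M_Y) + M_X = (12.8/11.0)(72.55 − 55.1) + 48.1
x = 1.163636 × 17.450 + 48.1 = 68.41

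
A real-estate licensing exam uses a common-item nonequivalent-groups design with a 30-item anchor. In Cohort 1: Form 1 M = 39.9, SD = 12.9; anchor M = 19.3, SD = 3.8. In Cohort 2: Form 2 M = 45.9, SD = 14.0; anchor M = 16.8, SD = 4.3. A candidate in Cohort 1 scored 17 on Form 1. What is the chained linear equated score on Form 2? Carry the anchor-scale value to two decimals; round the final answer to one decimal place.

32.1

Form 1 → anchor (Cohort 1): v = (3.8/12.9)(17 − 39.9) + 19.3 = 12.55
anchor → Form 2 (Cohort 2): y = (14.0/4.3)(12.55 − 16.8) + 45.9 = 32.1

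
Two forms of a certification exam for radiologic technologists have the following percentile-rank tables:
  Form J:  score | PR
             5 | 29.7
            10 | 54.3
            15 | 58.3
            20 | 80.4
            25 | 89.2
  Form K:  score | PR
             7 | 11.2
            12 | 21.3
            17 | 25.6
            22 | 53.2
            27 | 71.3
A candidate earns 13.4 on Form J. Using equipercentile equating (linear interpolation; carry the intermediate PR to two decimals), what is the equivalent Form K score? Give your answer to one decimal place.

23.1

PR of 13.4 on Form J: 54.3 + (13.4 − 10)/(15 − 10) × (58.3 − 54.3) = 57.02
On Form K, PR 57.02 falls between score 22 (PR 53.2) and 27 (PR 71.3).
Interpolate: 22 + (57.02 − 53.2)/(71.3 − 53.2) × (27 − 22) = 23.1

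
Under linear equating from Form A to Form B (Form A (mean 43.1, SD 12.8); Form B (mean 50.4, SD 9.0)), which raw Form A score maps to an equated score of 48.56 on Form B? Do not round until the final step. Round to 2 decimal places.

40.48

Invert y = (SD_Y/SD_X)(x − M_X) + M_Y:
x = (SD_X/SD_Y)(y − M_Y) + M_X = (12.8/9.0)(48.56 − 50.4) + 43.1
x = 1.422222 × -1.840 + 43.1 = 40.48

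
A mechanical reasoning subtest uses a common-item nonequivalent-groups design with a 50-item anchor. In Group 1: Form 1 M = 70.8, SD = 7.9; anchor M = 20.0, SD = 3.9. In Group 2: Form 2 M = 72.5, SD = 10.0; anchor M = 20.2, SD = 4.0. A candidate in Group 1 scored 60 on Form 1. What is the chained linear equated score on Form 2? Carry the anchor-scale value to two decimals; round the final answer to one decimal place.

58.7

Form 1 → anchor (Group 1): v = (3.9/7.9)(60 − 70.8) + 20.0 = 14.67
anchor → Form 2 (Group 2): y = (10.0/4.0)(14.67 − 20.2) + 72.5 = 58.7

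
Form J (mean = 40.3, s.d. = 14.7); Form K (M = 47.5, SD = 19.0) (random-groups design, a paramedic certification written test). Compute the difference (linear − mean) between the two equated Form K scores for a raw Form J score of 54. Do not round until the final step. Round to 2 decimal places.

Mean-equated: 54 + (47.5 − 40.3) = 61.20
Linear-equated: (19.0/14.7)(54 − 40.3) + 47.5 = 65.207
Difference = 65.207 − 61.20 = 4.01

4.01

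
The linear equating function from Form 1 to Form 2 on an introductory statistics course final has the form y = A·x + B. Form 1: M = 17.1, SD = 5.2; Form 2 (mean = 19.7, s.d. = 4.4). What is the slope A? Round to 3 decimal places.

A = SD_Y / SD_X = 4.4 / 5.2 = 0.846

0.846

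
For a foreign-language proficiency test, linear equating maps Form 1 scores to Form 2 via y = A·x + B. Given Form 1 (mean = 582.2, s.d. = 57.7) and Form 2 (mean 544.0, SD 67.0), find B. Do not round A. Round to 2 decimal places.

-132.04

A = SD_Y / SD_X = 67.0 / 57.7 = 1.161179
B = M_Y − A·M_X = 544.0 − 1.161179 × 582.2 = -132.04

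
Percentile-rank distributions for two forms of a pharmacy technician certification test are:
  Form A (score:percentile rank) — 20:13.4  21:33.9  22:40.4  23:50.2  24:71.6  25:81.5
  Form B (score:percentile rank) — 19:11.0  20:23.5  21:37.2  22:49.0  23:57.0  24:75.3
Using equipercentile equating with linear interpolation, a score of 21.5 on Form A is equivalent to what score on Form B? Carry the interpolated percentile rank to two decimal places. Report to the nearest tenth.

21.0

PR of 21.5 on Form A: 33.9 + (21.5 − 21)/(22 − 21) × (40.4 − 33.9) = 37.15
On Form B, PR 37.15 falls between score 20 (PR 23.5) and 21 (PR 37.2).
Interpolate: 20 + (37.15 − 23.5)/(37.2 − 23.5) × (21 − 20) = 21.0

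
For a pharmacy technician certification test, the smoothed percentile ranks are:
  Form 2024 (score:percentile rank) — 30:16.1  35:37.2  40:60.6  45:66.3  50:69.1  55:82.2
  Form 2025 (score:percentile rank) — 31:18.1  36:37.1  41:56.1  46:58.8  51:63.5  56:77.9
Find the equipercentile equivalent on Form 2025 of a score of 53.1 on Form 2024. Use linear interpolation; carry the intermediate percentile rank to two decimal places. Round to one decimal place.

PR of 53.1 on Form 2024: 69.1 + (53.1 − 50)/(55 − 50) × (82.2 − 69.1) = 77.22
On Form 2025, PR 77.22 falls between score 51 (PR 63.5) and 56 (PR 77.9).
Interpolate: 51 + (77.22 − 63.5)/(77.9 − 63.5) × (56 − 51) = 55.8

55.8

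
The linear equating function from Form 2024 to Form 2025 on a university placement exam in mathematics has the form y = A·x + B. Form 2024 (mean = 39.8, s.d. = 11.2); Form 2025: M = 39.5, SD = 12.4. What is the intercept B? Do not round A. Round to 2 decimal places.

-4.56

A = SD_Y / SD_X = 12.4 / 11.2 = 1.107143
B = M_Y − A·M_X = 39.5 − 1.107143 × 39.8 = -4.56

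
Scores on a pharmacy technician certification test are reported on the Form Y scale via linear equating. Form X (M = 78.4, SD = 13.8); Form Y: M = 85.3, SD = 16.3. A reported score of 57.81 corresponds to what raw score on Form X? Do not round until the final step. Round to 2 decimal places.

Invert y = (SD_Y/SD_X)(x − M_X) + M_Y:
x = (SD_X/SD_Y)(y − M_Y) + M_X = (13.8/16.3)(57.81 − 85.3) + 78.4
x = 0.846626 × -27.490 + 78.4 = 55.13

55.13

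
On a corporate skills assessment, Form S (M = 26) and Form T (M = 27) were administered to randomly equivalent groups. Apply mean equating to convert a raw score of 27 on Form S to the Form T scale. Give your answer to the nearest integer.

28

Mean equating: y = x + (M_Y − M_X) = 27 + (27 − 26) = 28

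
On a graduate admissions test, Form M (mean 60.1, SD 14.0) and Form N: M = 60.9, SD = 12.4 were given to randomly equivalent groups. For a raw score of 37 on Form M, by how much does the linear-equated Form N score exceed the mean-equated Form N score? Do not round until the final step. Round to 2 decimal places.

2.64

Mean-equated: 37 + (60.9 − 60.1) = 37.80
Linear-equated: (12.4/14.0)(37 − 60.1) + 60.9 = 40.440
Difference = 40.440 − 37.80 = 2.64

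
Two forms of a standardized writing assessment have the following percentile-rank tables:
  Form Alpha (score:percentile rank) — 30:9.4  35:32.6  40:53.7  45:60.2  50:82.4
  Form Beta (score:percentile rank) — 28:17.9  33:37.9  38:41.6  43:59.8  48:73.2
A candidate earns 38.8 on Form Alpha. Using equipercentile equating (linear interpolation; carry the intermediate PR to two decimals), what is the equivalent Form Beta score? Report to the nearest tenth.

39.9

PR of 38.8 on Form Alpha: 32.6 + (38.8 − 35)/(40 − 35) × (53.7 − 32.6) = 48.64
On Form Beta, PR 48.64 falls between score 38 (PR 41.6) and 43 (PR 59.8).
Interpolate: 38 + (48.64 − 41.6)/(59.8 − 41.6) × (43 − 38) = 39.9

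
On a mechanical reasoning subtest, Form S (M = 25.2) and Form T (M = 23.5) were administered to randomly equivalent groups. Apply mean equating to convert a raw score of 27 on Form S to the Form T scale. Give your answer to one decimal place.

25.3

Mean equating: y = x + (M_Y − M_X) = 27 + (23.5 − 25.2) = 25.3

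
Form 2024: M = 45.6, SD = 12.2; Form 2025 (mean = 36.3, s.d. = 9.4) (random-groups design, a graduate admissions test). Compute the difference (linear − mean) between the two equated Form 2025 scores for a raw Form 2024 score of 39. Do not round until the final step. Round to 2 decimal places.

Mean-equated: 39 + (36.3 − 45.6) = 29.70
Linear-equated: (9.4/12.2)(39 − 45.6) + 36.3 = 31.215
Difference = 31.215 − 29.70 = 1.51

1.51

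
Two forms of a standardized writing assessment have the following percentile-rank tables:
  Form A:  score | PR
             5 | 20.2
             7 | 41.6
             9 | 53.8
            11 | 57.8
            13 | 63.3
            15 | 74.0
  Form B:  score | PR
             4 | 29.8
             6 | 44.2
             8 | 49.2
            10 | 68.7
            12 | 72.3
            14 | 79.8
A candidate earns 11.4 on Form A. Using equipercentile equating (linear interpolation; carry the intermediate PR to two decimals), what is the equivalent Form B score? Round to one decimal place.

PR of 11.4 on Form A: 57.8 + (11.4 − 11)/(13 − 11) × (63.3 − 57.8) = 58.90
On Form B, PR 58.90 falls between score 8 (PR 49.2) and 10 (PR 68.7).
Interpolate: 8 + (58.90 − 49.2)/(68.7 − 49.2) × (10 − 8) = 9.0

9.0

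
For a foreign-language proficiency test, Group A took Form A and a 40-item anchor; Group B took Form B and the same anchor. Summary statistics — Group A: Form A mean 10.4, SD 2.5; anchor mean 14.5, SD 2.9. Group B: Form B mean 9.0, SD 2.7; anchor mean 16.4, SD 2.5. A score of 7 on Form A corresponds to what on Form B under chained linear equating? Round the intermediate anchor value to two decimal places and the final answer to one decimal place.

Form A → anchor (Group A): v = (2.9/2.5)(7 − 10.4) + 14.5 = 10.56
anchor → Form B (Group B): y = (2.7/2.5)(10.56 − 16.4) + 9.0 = 2.7

2.7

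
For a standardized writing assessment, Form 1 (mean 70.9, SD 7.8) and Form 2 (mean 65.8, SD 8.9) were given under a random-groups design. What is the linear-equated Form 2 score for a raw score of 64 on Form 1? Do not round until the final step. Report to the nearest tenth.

Linear equating: y = (SD_Y/SD_X)(x − M_X) + M_Y
y = (8.9/7.8)(64 − 70.9) + 65.8
y = 1.141026 × -6.9 + 65.8 = -7.8731 + 65.8 = 57.9

57.9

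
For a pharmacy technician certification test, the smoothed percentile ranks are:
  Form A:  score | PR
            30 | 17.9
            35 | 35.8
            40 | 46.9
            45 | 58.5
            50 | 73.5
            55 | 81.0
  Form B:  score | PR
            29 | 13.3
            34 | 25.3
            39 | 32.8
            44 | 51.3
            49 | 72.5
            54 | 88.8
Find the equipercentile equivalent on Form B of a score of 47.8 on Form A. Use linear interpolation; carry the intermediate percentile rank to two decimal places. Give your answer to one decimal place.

PR of 47.8 on Form A: 58.5 + (47.8 − 45)/(50 − 45) × (73.5 − 58.5) = 66.90
On Form B, PR 66.90 falls between score 44 (PR 51.3) and 49 (PR 72.5).
Interpolate: 44 + (66.90 − 51.3)/(72.5 − 51.3) × (49 − 44) = 47.7

47.7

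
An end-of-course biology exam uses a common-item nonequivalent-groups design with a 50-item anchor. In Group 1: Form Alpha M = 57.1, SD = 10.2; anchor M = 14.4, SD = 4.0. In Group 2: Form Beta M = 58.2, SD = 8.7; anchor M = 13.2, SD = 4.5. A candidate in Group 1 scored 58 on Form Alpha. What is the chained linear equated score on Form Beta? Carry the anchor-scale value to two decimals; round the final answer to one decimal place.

Form Alpha → anchor (Group 1): v = (4.0/10.2)(58 − 57.1) + 14.4 = 14.75
anchor → Form Beta (Group 2): y = (8.7/4.5)(14.75 − 13.2) + 58.2 = 61.2

61.2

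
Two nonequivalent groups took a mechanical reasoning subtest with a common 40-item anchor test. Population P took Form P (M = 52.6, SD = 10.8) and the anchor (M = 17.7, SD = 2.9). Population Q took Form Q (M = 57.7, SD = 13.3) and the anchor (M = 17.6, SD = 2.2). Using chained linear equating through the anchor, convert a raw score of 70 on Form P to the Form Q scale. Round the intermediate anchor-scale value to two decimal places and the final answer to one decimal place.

86.5

Form P → anchor (Population P): v = (2.9/10.8)(70 − 52.6) + 17.7 = 22.37
anchor → Form Q (Population Q): y = (13.3/2.2)(22.37 − 17.6) + 57.7 = 86.5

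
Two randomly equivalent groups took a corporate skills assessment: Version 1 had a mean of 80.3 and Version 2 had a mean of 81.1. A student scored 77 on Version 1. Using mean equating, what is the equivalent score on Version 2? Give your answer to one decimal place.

77.8

Mean equating: y = x + (M_Y − M_X) = 77 + (81.1 − 80.3) = 77.8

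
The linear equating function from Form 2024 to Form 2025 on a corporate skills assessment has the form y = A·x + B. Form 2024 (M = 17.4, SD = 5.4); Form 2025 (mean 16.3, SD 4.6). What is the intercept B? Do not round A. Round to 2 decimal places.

1.48

A = SD_Y / SD_X = 4.6 / 5.4 = 0.851852
B = M_Y − A·M_X = 16.3 − 0.851852 × 17.4 = 1.48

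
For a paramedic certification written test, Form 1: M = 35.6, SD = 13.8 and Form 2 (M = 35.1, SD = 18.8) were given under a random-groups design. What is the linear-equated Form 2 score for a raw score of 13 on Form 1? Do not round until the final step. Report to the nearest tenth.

4.3

Linear equating: y = (SD_Y/SD_X)(x − M_X) + M_Y
y = (18.8/13.8)(13 − 35.6) + 35.1
y = 1.362319 × -22.6 + 35.1 = -30.7884 + 35.1 = 4.3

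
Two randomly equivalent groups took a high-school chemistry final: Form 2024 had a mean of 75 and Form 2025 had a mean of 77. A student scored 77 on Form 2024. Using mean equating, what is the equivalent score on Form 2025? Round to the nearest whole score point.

Mean equating: y = x + (M_Y − M_X) = 77 + (77 − 75) = 79

79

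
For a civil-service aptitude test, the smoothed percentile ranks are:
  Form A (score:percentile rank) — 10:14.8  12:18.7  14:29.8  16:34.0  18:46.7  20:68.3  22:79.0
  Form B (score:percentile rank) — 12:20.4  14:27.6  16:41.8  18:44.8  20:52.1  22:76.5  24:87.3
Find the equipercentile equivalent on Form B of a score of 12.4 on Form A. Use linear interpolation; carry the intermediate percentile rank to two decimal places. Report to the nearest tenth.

PR of 12.4 on Form A: 18.7 + (12.4 − 12)/(14 − 12) × (29.8 − 18.7) = 20.92
On Form B, PR 20.92 falls between score 12 (PR 20.4) and 14 (PR 27.6).
Interpolate: 12 + (20.92 − 20.4)/(27.6 − 20.4) × (14 − 12) = 12.1

12.1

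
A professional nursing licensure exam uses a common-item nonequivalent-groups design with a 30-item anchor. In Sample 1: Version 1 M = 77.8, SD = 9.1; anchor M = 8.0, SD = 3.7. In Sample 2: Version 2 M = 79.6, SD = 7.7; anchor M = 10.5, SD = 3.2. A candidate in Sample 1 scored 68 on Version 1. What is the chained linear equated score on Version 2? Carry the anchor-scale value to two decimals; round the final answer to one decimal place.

64.0

Version 1 → anchor (Sample 1): v = (3.7/9.1)(68 − 77.8) + 8.0 = 4.02
anchor → Version 2 (Sample 2): y = (7.7/3.2)(4.02 − 10.5) + 79.6 = 64.0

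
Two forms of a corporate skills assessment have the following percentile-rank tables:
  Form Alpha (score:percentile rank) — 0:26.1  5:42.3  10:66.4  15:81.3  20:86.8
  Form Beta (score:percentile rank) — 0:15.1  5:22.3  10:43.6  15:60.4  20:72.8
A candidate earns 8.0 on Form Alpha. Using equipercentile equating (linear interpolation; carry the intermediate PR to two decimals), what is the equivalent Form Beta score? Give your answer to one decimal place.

13.9

PR of 8.0 on Form Alpha: 42.3 + (8.0 − 5)/(10 − 5) × (66.4 − 42.3) = 56.76
On Form Beta, PR 56.76 falls between score 10 (PR 43.6) and 15 (PR 60.4).
Interpolate: 10 + (56.76 − 43.6)/(60.4 − 43.6) × (15 − 10) = 13.9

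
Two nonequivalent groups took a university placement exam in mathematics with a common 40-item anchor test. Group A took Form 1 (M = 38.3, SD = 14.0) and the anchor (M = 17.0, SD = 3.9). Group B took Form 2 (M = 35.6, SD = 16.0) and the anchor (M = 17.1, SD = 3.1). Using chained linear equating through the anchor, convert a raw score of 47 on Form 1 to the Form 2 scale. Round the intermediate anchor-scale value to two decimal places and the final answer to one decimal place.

47.6

Form 1 → anchor (Group A): v = (3.9/14.0)(47 − 38.3) + 17.0 = 19.42
anchor → Form 2 (Group B): y = (16.0/3.1)(19.42 − 17.1) + 35.6 = 47.6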